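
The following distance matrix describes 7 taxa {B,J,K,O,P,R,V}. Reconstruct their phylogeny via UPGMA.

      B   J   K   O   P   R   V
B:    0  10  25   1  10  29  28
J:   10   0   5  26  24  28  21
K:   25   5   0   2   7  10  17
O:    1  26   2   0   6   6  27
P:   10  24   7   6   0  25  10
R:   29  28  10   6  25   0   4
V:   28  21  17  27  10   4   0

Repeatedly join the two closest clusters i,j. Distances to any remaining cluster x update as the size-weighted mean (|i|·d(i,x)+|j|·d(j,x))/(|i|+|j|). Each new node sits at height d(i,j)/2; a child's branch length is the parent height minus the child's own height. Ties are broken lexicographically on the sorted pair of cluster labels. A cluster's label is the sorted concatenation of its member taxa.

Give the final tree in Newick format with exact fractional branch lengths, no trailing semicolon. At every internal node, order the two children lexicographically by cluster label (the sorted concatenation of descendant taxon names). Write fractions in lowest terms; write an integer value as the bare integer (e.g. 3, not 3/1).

step 1: merge (B,O) at d=1; branch lengths B→1/2, O→1/2; new cluster BO
  updated: d(BO,J)=18, d(BO,K)=27/2, d(BO,P)=8, d(BO,R)=35/2, d(BO,V)=55/2
step 2: merge (R,V) at d=4; branch lengths R→2, V→2; new cluster RV
  updated: d(BO,RV)=45/2, d(J,RV)=49/2, d(K,RV)=27/2, d(P,RV)=35/2
step 3: merge (J,K) at d=5; branch lengths J→5/2, K→5/2; new cluster JK
  updated: d(BO,JK)=63/4, d(JK,P)=31/2, d(JK,RV)=19
step 4: merge (BO,P) at d=8; branch lengths BO→7/2, P→4; new cluster BOP
  updated: d(BOP,JK)=47/3, d(BOP,RV)=125/6
step 5: merge (BOP,JK) at d=47/3; branch lengths BOP→23/6, JK→16/3; new cluster BJKOP
  updated: d(BJKOP,RV)=201/10
step 6: merge (BJKOP,RV) at d=201/10; branch lengths BJKOP→133/60, RV→161/20; new cluster BJKOPRV
final tree: ((((B:1/2,O:1/2):7/2,P:4):23/6,(J:5/2,K:5/2):16/3):133/60,(R:2,V:2):161/20)
total length: 554/15

((((B:1/2,O:1/2):7/2,P:4):23/6,(J:5/2,K:5/2):16/3):133/60,(R:2,V:2):161/20)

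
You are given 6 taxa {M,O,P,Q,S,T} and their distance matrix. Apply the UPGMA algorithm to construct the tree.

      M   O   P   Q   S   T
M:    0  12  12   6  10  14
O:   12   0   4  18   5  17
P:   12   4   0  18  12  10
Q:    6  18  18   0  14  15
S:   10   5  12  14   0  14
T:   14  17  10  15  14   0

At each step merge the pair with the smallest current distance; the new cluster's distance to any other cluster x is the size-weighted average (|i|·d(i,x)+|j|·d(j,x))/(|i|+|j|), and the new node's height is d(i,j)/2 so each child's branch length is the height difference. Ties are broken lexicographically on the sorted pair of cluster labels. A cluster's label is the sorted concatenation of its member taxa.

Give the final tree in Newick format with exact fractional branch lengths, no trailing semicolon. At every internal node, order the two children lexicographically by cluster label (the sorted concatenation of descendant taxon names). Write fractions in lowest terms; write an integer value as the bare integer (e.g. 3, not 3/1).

iteration 1: select O,P (d=4); attach at lengths (2, 2); label the merged cluster OP
  updated: d(M,OP)=12, d(OP,Q)=18, d(OP,S)=17/2, d(OP,T)=27/2
iteration 2: select M,Q (d=6); attach at lengths (3, 3); label the merged cluster MQ
  updated: d(MQ,OP)=15, d(MQ,S)=12, d(MQ,T)=29/2
iteration 3: select OP,S (d=17/2); attach at lengths (9/4, 17/4); label the merged cluster OPS
  updated: d(MQ,OPS)=14, d(OPS,T)=41/3
iteration 4: select OPS,T (d=41/3); attach at lengths (31/12, 41/6); label the merged cluster OPST
  updated: d(MQ,OPST)=113/8
iteration 5: select MQ,OPST (d=113/8); attach at lengths (65/16, 11/48); label the merged cluster MOPQST
final tree: ((M:3,Q:3):65/16,(((O:2,P:2):9/4,S:17/4):31/12,T:41/6):11/48)
total length: 725/24

((M:3,Q:3):65/16,(((O:2,P:2):9/4,S:17/4):31/12,T:41/6):11/48)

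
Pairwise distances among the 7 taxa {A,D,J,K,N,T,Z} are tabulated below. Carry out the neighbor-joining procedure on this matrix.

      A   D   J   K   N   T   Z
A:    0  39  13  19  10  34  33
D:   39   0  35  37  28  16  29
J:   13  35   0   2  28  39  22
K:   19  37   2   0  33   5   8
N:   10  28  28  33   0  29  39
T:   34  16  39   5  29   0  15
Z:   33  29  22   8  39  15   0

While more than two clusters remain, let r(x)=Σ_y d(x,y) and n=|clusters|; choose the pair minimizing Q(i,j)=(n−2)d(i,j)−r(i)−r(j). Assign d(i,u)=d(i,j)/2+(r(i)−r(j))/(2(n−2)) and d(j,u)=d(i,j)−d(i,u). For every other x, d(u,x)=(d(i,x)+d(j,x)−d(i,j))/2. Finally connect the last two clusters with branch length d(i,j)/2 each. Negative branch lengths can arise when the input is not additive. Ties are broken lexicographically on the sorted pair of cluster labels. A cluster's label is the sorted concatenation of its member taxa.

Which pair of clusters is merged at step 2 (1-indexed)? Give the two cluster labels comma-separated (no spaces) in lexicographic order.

iteration 1: select A,N (d=10, Q=-265); attach at lengths (31/10, 69/10); label the merged cluster AN
  updated: d(AN,D)=57/2, d(AN,J)=31/2, d(AN,K)=21, d(AN,T)=53/2, d(AN,Z)=31
iteration 2: select D,T (d=16, Q=-183); attach at lengths (27/2, 5/2); label the merged cluster DT
  updated: d(AN,DT)=39/2, d(DT,J)=29, d(DT,K)=13, d(DT,Z)=14
iteration 3: select AN,J (d=31/2, Q=-109); attach at lengths (65/6, 14/3); label the merged cluster AJN
  updated: d(AJN,DT)=33/2, d(AJN,K)=15/4, d(AJN,Z)=75/4
iteration 4: select AJN,K (d=15/4, Q=-225/4); attach at lengths (87/16, -27/16); label the merged cluster AJKN
  updated: d(AJKN,DT)=103/8, d(AJKN,Z)=23/2
iteration 5: select AJKN,DT (d=103/8, Q=-307/8); attach at lengths (83/16, 123/16); label the merged cluster ADJKNT
  updated: d(ADJKNT,Z)=101/16
iteration 6: select ADJKNT,Z (d=101/16); attach at lengths (101/32, 101/32); label the merged cluster ADJKNTZ
final tree: (((((A:31/10,N:69/10):65/6,J:14/3):87/16,K:-27/16):83/16,(D:27/2,T:5/2):123/16):101/32,Z:101/32)
total length: 1031/16

D,T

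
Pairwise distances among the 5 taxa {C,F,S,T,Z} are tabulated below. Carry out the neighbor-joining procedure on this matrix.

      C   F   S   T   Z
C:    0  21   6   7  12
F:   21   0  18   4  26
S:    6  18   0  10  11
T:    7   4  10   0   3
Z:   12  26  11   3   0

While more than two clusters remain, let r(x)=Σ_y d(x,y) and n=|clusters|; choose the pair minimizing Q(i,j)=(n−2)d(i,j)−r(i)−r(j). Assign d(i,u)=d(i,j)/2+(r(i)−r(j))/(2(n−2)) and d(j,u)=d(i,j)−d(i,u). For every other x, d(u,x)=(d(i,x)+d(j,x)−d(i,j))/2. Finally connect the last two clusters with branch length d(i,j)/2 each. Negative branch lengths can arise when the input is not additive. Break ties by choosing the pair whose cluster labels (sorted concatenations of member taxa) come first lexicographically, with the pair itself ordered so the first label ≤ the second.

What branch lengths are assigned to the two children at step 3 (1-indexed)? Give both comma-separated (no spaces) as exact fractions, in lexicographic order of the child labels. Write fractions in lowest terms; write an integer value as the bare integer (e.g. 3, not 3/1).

5/2,13/2

iteration 1: select F,T (d=4, Q=-81); attach at lengths (19/2, -11/2); label the merged cluster FT
  updated: d(C,FT)=12, d(FT,S)=12, d(FT,Z)=25/2
iteration 2: select C,S (d=6, Q=-47); attach at lengths (13/4, 11/4); label the merged cluster CS
  updated: d(CS,FT)=9, d(CS,Z)=17/2
iteration 3: select CS,FT (d=9, Q=-30); attach at lengths (5/2, 13/2); label the merged cluster CFST
  updated: d(CFST,Z)=6
iteration 4: select CFST,Z (d=6); attach at lengths (3, 3); label the merged cluster CFSTZ
final tree: (((C:13/4,S:11/4):5/2,(F:19/2,T:-11/2):13/2):3,Z:3)
total length: 25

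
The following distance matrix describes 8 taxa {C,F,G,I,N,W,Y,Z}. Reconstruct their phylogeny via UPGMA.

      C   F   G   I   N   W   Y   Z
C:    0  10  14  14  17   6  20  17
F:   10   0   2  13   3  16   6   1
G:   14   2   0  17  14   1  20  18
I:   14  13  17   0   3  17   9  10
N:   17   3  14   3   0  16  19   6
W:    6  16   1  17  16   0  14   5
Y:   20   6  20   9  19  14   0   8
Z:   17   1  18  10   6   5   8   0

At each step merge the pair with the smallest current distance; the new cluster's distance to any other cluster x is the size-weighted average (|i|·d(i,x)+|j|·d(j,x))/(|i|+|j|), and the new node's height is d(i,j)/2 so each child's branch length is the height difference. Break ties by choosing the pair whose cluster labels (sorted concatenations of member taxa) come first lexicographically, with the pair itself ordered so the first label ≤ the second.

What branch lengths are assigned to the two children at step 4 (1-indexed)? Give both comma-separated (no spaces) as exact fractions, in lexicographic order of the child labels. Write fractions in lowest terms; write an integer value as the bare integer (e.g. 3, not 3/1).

iteration 1: select F,Z (d=1); attach at lengths (1/2, 1/2); label the merged cluster FZ
  updated: d(C,FZ)=27/2, d(FZ,G)=10, d(FZ,I)=23/2, d(FZ,N)=9/2, d(FZ,W)=21/2, d(FZ,Y)=7
iteration 2: select G,W (d=1); attach at lengths (1/2, 1/2); label the merged cluster GW
  updated: d(C,GW)=10, d(FZ,GW)=41/4, d(GW,I)=17, d(GW,N)=15, d(GW,Y)=17
iteration 3: select I,N (d=3); attach at lengths (3/2, 3/2); label the merged cluster IN
  updated: d(C,IN)=31/2, d(FZ,IN)=8, d(GW,IN)=16, d(IN,Y)=14
iteration 4: select FZ,Y (d=7); attach at lengths (3, 7/2); label the merged cluster FYZ
  updated: d(C,FYZ)=47/3, d(FYZ,GW)=25/2, d(FYZ,IN)=10
iteration 5: select C,GW (d=10); attach at lengths (5, 9/2); label the merged cluster CGW
  updated: d(CGW,FYZ)=122/9, d(CGW,IN)=95/6
iteration 6: select FYZ,IN (d=10); attach at lengths (3/2, 7/2); label the merged cluster FINYZ
  updated: d(CGW,FINYZ)=217/15
iteration 7: select CGW,FINYZ (d=217/15); attach at lengths (67/30, 67/30); label the merged cluster CFGINWYZ
final tree: ((C:5,(G:1/2,W:1/2):9/2):67/30,(((F:1/2,Z:1/2):3,Y:7/2):3/2,(I:3/2,N:3/2):7/2):67/30)
total length: 457/15

3,7/2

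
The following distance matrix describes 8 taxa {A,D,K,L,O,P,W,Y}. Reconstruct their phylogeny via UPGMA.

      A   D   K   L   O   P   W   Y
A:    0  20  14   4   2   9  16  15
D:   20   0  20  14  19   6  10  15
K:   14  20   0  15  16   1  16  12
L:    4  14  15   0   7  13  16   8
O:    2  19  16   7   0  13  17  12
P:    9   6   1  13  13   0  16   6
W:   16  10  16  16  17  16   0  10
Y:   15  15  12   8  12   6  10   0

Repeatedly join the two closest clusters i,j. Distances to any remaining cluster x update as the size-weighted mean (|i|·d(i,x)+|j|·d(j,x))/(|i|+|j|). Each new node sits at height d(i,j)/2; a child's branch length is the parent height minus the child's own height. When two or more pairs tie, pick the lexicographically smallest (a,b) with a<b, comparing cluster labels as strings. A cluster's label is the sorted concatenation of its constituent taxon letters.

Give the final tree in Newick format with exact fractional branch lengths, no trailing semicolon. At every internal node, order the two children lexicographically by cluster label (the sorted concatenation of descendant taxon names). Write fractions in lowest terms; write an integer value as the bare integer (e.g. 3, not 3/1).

step 1: merge (K,P) at d=1; branch lengths K→1/2, P→1/2; new cluster KP
  updated: d(A,KP)=23/2, d(D,KP)=13, d(KP,L)=14, d(KP,O)=29/2, d(KP,W)=16, d(KP,Y)=9
step 2: merge (A,O) at d=2; branch lengths A→1, O→1; new cluster AO
  updated: d(AO,D)=39/2, d(AO,KP)=13, d(AO,L)=11/2, d(AO,W)=33/2, d(AO,Y)=27/2
step 3: merge (AO,L) at d=11/2; branch lengths AO→7/4, L→11/4; new cluster ALO
  updated: d(ALO,D)=53/3, d(ALO,KP)=40/3, d(ALO,W)=49/3, d(ALO,Y)=35/3
step 4: merge (KP,Y) at d=9; branch lengths KP→4, Y→9/2; new cluster KPY
  updated: d(ALO,KPY)=115/9, d(D,KPY)=41/3, d(KPY,W)=14
step 5: merge (D,W) at d=10; branch lengths D→5, W→5; new cluster DW
  updated: d(ALO,DW)=17, d(DW,KPY)=83/6
step 6: merge (ALO,KPY) at d=115/9; branch lengths ALO→131/36, KPY→17/9; new cluster AKLOPY
  updated: d(AKLOPY,DW)=185/12
step 7: merge (AKLOPY,DW) at d=185/12; branch lengths AKLOPY→95/72, DW→65/24; new cluster ADKLOPWY
final tree: ((((A:1,O:1):7/4,L:11/4):131/36,((K:1/2,P:1/2):4,Y:9/2):17/9):95/72,(D:5,W:5):65/24)
total length: 320/9

((((A:1,O:1):7/4,L:11/4):131/36,((K:1/2,P:1/2):4,Y:9/2):17/9):95/72,(D:5,W:5):65/24)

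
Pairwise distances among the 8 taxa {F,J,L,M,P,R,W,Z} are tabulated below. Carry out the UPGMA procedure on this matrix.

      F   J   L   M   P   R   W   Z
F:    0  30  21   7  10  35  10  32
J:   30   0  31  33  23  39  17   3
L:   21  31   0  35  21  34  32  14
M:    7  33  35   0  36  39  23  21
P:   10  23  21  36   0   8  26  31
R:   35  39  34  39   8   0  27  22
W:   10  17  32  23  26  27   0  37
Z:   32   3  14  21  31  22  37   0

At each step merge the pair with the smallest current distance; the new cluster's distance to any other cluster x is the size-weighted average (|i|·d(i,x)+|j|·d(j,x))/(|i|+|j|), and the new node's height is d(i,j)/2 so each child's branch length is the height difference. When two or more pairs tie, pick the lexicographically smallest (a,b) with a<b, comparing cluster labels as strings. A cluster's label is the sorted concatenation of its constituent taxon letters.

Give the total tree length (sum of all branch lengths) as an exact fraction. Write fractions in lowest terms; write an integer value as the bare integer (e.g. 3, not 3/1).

357/5

step 1: merge (J,Z) at d=3; branch lengths J→3/2, Z→3/2; new cluster JZ
  updated: d(F,JZ)=31, d(JZ,L)=45/2, d(JZ,M)=27, d(JZ,P)=27, d(JZ,R)=61/2, d(JZ,W)=27
step 2: merge (F,M) at d=7; branch lengths F→7/2, M→7/2; new cluster FM
  updated: d(FM,JZ)=29, d(FM,L)=28, d(FM,P)=23, d(FM,R)=37, d(FM,W)=33/2
step 3: merge (P,R) at d=8; branch lengths P→4, R→4; new cluster PR
  updated: d(FM,PR)=30, d(JZ,PR)=115/4, d(L,PR)=55/2, d(PR,W)=53/2
step 4: merge (FM,W) at d=33/2; branch lengths FM→19/4, W→33/4; new cluster FMW
  updated: d(FMW,JZ)=85/3, d(FMW,L)=88/3, d(FMW,PR)=173/6
step 5: merge (JZ,L) at d=45/2; branch lengths JZ→39/4, L→45/4; new cluster JLZ
  updated: d(FMW,JLZ)=86/3, d(JLZ,PR)=85/3
step 6: merge (JLZ,PR) at d=85/3; branch lengths JLZ→35/12, PR→61/6; new cluster JLPRZ
  updated: d(FMW,JLPRZ)=431/15
step 7: merge (FMW,JLPRZ) at d=431/15; branch lengths FMW→367/60, JLPRZ→1/5; new cluster FJLMPRWZ
final tree: (((F:7/2,M:7/2):19/4,W:33/4):367/60,(((J:3/2,Z:3/2):39/4,L:45/4):35/12,(P:4,R:4):61/6):1/5)
total length: 357/5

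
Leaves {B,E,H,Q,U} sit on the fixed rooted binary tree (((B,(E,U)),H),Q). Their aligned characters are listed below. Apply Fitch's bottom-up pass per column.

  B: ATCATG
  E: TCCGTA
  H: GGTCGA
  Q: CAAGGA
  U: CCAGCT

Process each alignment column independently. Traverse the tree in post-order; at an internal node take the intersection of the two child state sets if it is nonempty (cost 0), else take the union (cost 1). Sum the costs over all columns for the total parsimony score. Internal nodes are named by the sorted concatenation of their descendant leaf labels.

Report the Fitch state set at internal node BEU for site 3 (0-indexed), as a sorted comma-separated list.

A,G

[col 0] EU: children E:{T}, U:{C} ∪→ {C,T}; cost 1
[col 0] BEU: children B:{A}, EU:{C,T} ∪→ {A,C,T}; cost 1
[col 0] BEHU: children BEU:{A,C,T}, H:{G} ∪→ {A,C,G,T}; cost 1
[col 0] BEHQU: children BEHU:{A,C,G,T}, Q:{C} ∩→ {C}; cost 0
[col 1] EU: children E:{C}, U:{C} ∩→ {C}; cost 0
[col 1] BEU: children B:{T}, EU:{C} ∪→ {C,T}; cost 1
[col 1] BEHU: children BEU:{C,T}, H:{G} ∪→ {C,G,T}; cost 1
[col 1] BEHQU: children BEHU:{C,G,T}, Q:{A} ∪→ {A,C,G,T}; cost 1
[col 2] EU: children E:{C}, U:{A} ∪→ {A,C}; cost 1
[col 2] BEU: children B:{C}, EU:{A,C} ∩→ {C}; cost 0
[col 2] BEHU: children BEU:{C}, H:{T} ∪→ {C,T}; cost 1
[col 2] BEHQU: children BEHU:{C,T}, Q:{A} ∪→ {A,C,T}; cost 1
[col 3] EU: children E:{G}, U:{G} ∩→ {G}; cost 0
[col 3] BEU: children B:{A}, EU:{G} ∪→ {A,G}; cost 1
[col 3] BEHU: children BEU:{A,G}, H:{C} ∪→ {A,C,G}; cost 1
[col 3] BEHQU: children BEHU:{A,C,G}, Q:{G} ∩→ {G}; cost 0
[col 4] EU: children E:{T}, U:{C} ∪→ {C,T}; cost 1
[col 4] BEU: children B:{T}, EU:{C,T} ∩→ {T}; cost 0
[col 4] BEHU: children BEU:{T}, H:{G} ∪→ {G,T}; cost 1
[col 4] BEHQU: children BEHU:{G,T}, Q:{G} ∩→ {G}; cost 0
[col 5] EU: children E:{A}, U:{T} ∪→ {A,T}; cost 1
[col 5] BEU: children B:{G}, EU:{A,T} ∪→ {A,G,T}; cost 1
[col 5] BEHU: children BEU:{A,G,T}, H:{A} ∩→ {A}; cost 0
[col 5] BEHQU: children BEHU:{A}, Q:{A} ∩→ {A}; cost 0
per-site changes: [3, 3, 3, 2, 2, 2]; total = 15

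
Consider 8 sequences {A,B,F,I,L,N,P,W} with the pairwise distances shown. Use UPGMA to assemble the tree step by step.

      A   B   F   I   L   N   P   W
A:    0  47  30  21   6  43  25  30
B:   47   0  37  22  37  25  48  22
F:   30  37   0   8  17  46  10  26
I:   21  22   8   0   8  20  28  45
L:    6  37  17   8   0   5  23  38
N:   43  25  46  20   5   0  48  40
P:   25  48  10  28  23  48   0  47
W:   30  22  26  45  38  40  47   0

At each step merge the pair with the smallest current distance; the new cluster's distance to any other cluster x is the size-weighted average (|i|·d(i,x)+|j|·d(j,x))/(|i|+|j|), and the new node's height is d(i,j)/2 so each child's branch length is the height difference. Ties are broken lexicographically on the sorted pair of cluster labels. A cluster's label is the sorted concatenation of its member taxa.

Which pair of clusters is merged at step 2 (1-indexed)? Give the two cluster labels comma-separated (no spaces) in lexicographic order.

1. join L+N (d=5) ⇒ LN; edges |L|=5/2, |N|=5/2
  updated: d(A,LN)=49/2, d(B,LN)=31, d(F,LN)=63/2, d(I,LN)=14, d(LN,P)=71/2, d(LN,W)=39
2. join F+I (d=8) ⇒ FI; edges |F|=4, |I|=4
  updated: d(A,FI)=51/2, d(B,FI)=59/2, d(FI,LN)=91/4, d(FI,P)=19, d(FI,W)=71/2
3. join FI+P (d=19) ⇒ FIP; edges |FI|=11/2, |P|=19/2
  updated: d(A,FIP)=76/3, d(B,FIP)=107/3, d(FIP,LN)=27, d(FIP,W)=118/3
4. join B+W (d=22) ⇒ BW; edges |B|=11, |W|=11
  updated: d(A,BW)=77/2, d(BW,FIP)=75/2, d(BW,LN)=35
5. join A+LN (d=49/2) ⇒ ALN; edges |A|=49/4, |LN|=39/4
  updated: d(ALN,BW)=217/6, d(ALN,FIP)=238/9
6. join ALN+FIP (d=238/9) ⇒ AFILNP; edges |ALN|=35/36, |FIP|=67/18
  updated: d(AFILNP,BW)=221/6
7. join AFILNP+BW (d=221/6) ⇒ ABFILNPW; edges |AFILNP|=187/36, |BW|=89/12
final tree: (((A:49/4,(L:5/2,N:5/2):39/4):35/36,((F:4,I:4):11/2,P:19/2):67/18):187/36,(B:11,W:11):89/12)
total length: 3215/36

F,I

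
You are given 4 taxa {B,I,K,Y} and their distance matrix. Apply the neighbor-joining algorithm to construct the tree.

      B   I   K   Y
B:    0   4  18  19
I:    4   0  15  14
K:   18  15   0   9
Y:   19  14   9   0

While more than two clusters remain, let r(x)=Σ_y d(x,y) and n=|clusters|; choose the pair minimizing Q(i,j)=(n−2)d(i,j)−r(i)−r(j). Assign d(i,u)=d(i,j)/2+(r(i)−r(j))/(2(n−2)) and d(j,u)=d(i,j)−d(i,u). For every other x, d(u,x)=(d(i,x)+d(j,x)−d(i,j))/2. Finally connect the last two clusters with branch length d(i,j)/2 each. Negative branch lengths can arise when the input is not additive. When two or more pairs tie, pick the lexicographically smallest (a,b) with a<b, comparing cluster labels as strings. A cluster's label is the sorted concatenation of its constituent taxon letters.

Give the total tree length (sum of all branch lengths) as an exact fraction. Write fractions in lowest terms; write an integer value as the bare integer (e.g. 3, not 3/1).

iteration 1: select B,I (d=4, Q=-66); attach at lengths (4, 0); label the merged cluster BI
  updated: d(BI,K)=29/2, d(BI,Y)=29/2
iteration 2: select BI,K (d=29/2, Q=-38); attach at lengths (10, 9/2); label the merged cluster BIK
  updated: d(BIK,Y)=9/2
iteration 3: select BIK,Y (d=9/2); attach at lengths (9/4, 9/4); label the merged cluster BIKY
final tree: (((B:4,I:0):10,K:9/2):9/4,Y:9/4)
total length: 23

23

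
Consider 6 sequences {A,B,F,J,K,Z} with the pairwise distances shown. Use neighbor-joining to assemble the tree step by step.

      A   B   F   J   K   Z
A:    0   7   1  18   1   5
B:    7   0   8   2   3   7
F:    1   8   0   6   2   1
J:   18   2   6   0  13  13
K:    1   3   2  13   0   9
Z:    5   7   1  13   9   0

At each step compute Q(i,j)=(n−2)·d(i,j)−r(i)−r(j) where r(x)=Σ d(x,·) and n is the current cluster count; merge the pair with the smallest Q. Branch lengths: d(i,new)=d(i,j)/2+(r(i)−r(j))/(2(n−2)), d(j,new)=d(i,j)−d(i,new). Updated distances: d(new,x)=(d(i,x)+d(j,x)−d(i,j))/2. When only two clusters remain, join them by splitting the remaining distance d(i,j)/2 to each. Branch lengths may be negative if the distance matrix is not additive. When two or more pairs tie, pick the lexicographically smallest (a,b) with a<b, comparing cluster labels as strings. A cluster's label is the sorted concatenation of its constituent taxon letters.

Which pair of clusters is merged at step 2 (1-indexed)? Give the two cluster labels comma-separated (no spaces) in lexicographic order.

step 1: merge (B,J) at d=2, Q=-71; branch lengths B→-17/8, J→33/8; new cluster BJ
  updated: d(A,BJ)=23/2, d(BJ,F)=6, d(BJ,K)=7, d(BJ,Z)=9
step 2: merge (A,K) at d=1, Q=-69/2; branch lengths A→5/12, K→7/12; new cluster AK
  updated: d(AK,BJ)=35/4, d(AK,F)=1, d(AK,Z)=13/2
step 3: merge (AK,BJ) at d=35/4, Q=-45/2; branch lengths AK→5/2, BJ→25/4; new cluster ABJK
  updated: d(ABJK,F)=-7/8, d(ABJK,Z)=27/8
step 4: merge (ABJK,F) at d=-7/8, Q=-7/2; branch lengths ABJK→3/4, F→-13/8; new cluster ABFJK
  updated: d(ABFJK,Z)=21/8
step 5: merge (ABFJK,Z) at d=21/8; branch lengths ABFJK→21/16, Z→21/16; new cluster ABFJKZ
final tree: ((((A:5/12,K:7/12):5/2,(B:-17/8,J:33/8):25/4):3/4,F:-13/8):21/16,Z:21/16)
total length: 27/2

A,K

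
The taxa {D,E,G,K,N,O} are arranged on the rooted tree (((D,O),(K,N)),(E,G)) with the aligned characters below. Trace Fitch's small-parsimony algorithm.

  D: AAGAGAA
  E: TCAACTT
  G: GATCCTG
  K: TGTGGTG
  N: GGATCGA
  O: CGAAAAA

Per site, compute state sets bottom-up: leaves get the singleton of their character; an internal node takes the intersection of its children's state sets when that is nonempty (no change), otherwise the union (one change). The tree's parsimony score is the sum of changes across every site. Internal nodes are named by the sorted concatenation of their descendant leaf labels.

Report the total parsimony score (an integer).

DO@0: {A} ∪ {C} = {A,C} (union, +1)
KN@0: {T} ∪ {G} = {G,T} (union, +1)
DKNO@0: {A,C} ∪ {G,T} = {A,C,G,T} (union, +1)
EG@0: {T} ∪ {G} = {G,T} (union, +1)
DEGKNO@0: {A,C,G,T} ∩ {G,T} = {G,T} (intersection, +0)
DO@1: {A} ∪ {G} = {A,G} (union, +1)
KN@1: {G} ∩ {G} = {G} (intersection, +0)
DKNO@1: {A,G} ∩ {G} = {G} (intersection, +0)
EG@1: {C} ∪ {A} = {A,C} (union, +1)
DEGKNO@1: {G} ∪ {A,C} = {A,C,G} (union, +1)
DO@2: {G} ∪ {A} = {A,G} (union, +1)
KN@2: {T} ∪ {A} = {A,T} (union, +1)
DKNO@2: {A,G} ∩ {A,T} = {A} (intersection, +0)
EG@2: {A} ∪ {T} = {A,T} (union, +1)
DEGKNO@2: {A} ∩ {A,T} = {A} (intersection, +0)
DO@3: {A} ∩ {A} = {A} (intersection, +0)
KN@3: {G} ∪ {T} = {G,T} (union, +1)
DKNO@3: {A} ∪ {G,T} = {A,G,T} (union, +1)
EG@3: {A} ∪ {C} = {A,C} (union, +1)
DEGKNO@3: {A,G,T} ∩ {A,C} = {A} (intersection, +0)
DO@4: {G} ∪ {A} = {A,G} (union, +1)
KN@4: {G} ∪ {C} = {C,G} (union, +1)
DKNO@4: {A,G} ∩ {C,G} = {G} (intersection, +0)
EG@4: {C} ∩ {C} = {C} (intersection, +0)
DEGKNO@4: {G} ∪ {C} = {C,G} (union, +1)
DO@5: {A} ∩ {A} = {A} (intersection, +0)
KN@5: {T} ∪ {G} = {G,T} (union, +1)
DKNO@5: {A} ∪ {G,T} = {A,G,T} (union, +1)
EG@5: {T} ∩ {T} = {T} (intersection, +0)
DEGKNO@5: {A,G,T} ∩ {T} = {T} (intersection, +0)
DO@6: {A} ∩ {A} = {A} (intersection, +0)
KN@6: {G} ∪ {A} = {A,G} (union, +1)
DKNO@6: {A} ∩ {A,G} = {A} (intersection, +0)
EG@6: {T} ∪ {G} = {G,T} (union, +1)
DEGKNO@6: {A} ∪ {G,T} = {A,G,T} (union, +1)
per-site changes: [4, 3, 3, 3, 3, 2, 3]; total = 21

21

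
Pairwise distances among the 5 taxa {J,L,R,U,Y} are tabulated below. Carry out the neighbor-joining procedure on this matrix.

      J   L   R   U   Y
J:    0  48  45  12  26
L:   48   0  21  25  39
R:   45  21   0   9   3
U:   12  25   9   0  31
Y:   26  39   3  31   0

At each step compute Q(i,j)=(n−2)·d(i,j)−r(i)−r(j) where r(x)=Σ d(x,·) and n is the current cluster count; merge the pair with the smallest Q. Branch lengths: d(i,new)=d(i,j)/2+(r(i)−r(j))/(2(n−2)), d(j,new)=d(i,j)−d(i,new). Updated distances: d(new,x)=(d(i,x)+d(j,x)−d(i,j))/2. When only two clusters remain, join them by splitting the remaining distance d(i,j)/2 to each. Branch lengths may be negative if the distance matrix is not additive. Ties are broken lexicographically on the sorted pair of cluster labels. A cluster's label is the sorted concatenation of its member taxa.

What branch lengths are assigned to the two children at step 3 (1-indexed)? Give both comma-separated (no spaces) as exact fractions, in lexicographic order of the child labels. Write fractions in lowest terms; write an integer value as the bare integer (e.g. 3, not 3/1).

1. join J+U (d=12, Q=-172) ⇒ JU; edges |J|=15, |U|=-3
  updated: d(JU,L)=61/2, d(JU,R)=21, d(JU,Y)=45/2
2. join JU+L (d=61/2, Q=-207/2) ⇒ JLU; edges |JU|=89/8, |L|=155/8
  updated: d(JLU,R)=23/4, d(JLU,Y)=31/2
3. join JLU+R (d=23/4, Q=-97/4) ⇒ JLRU; edges |JLU|=73/8, |R|=-27/8
  updated: d(JLRU,Y)=51/8
4. join JLRU+Y (d=51/8) ⇒ JLRUY; edges |JLRU|=51/16, |Y|=51/16
final tree: ((((J:15,U:-3):89/8,L:155/8):73/8,R:-27/8):51/16,Y:51/16)
total length: 437/8

73/8,-27/8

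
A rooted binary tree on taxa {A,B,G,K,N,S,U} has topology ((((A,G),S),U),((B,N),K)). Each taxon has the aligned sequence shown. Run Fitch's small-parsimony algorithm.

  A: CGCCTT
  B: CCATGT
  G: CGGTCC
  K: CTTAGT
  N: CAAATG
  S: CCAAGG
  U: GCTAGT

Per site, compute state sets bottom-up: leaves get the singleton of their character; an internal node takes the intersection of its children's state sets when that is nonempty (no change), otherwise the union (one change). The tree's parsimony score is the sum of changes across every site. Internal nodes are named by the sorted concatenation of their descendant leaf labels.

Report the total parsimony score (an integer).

AG@0: {C} ∩ {C} = {C} (intersection, +0)
AGS@0: {C} ∩ {C} = {C} (intersection, +0)
AGSU@0: {C} ∪ {G} = {C,G} (union, +1)
BN@0: {C} ∩ {C} = {C} (intersection, +0)
BKN@0: {C} ∩ {C} = {C} (intersection, +0)
ABGKNSU@0: {C,G} ∩ {C} = {C} (intersection, +0)
AG@1: {G} ∩ {G} = {G} (intersection, +0)
AGS@1: {G} ∪ {C} = {C,G} (union, +1)
AGSU@1: {C,G} ∩ {C} = {C} (intersection, +0)
BN@1: {C} ∪ {A} = {A,C} (union, +1)
BKN@1: {A,C} ∪ {T} = {A,C,T} (union, +1)
ABGKNSU@1: {C} ∩ {A,C,T} = {C} (intersection, +0)
AG@2: {C} ∪ {G} = {C,G} (union, +1)
AGS@2: {C,G} ∪ {A} = {A,C,G} (union, +1)
AGSU@2: {A,C,G} ∪ {T} = {A,C,G,T} (union, +1)
BN@2: {A} ∩ {A} = {A} (intersection, +0)
BKN@2: {A} ∪ {T} = {A,T} (union, +1)
ABGKNSU@2: {A,C,G,T} ∩ {A,T} = {A,T} (intersection, +0)
AG@3: {C} ∪ {T} = {C,T} (union, +1)
AGS@3: {C,T} ∪ {A} = {A,C,T} (union, +1)
AGSU@3: {A,C,T} ∩ {A} = {A} (intersection, +0)
BN@3: {T} ∪ {A} = {A,T} (union, +1)
BKN@3: {A,T} ∩ {A} = {A} (intersection, +0)
ABGKNSU@3: {A} ∩ {A} = {A} (intersection, +0)
AG@4: {T} ∪ {C} = {C,T} (union, +1)
AGS@4: {C,T} ∪ {G} = {C,G,T} (union, +1)
AGSU@4: {C,G,T} ∩ {G} = {G} (intersection, +0)
BN@4: {G} ∪ {T} = {G,T} (union, +1)
BKN@4: {G,T} ∩ {G} = {G} (intersection, +0)
ABGKNSU@4: {G} ∩ {G} = {G} (intersection, +0)
AG@5: {T} ∪ {C} = {C,T} (union, +1)
AGS@5: {C,T} ∪ {G} = {C,G,T} (union, +1)
AGSU@5: {C,G,T} ∩ {T} = {T} (intersection, +0)
BN@5: {T} ∪ {G} = {G,T} (union, +1)
BKN@5: {G,T} ∩ {T} = {T} (intersection, +0)
ABGKNSU@5: {T} ∩ {T} = {T} (intersection, +0)
per-site changes: [1, 3, 4, 3, 3, 3]; total = 17

17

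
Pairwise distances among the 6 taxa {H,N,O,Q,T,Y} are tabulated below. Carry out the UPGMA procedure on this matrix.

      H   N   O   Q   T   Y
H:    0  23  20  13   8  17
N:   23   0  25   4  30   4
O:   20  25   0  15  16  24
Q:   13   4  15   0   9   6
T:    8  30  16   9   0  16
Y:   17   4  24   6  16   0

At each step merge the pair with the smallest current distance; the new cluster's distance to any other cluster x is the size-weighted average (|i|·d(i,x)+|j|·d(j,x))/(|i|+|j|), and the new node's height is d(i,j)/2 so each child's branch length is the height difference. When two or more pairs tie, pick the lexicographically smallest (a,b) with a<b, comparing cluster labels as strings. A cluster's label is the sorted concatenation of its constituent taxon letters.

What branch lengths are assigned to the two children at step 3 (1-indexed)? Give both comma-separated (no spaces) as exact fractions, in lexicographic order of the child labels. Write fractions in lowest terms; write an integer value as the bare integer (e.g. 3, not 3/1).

4,4

1. join N+Q (d=4) ⇒ NQ; edges |N|=2, |Q|=2
  updated: d(H,NQ)=18, d(NQ,O)=20, d(NQ,T)=39/2, d(NQ,Y)=5
2. join NQ+Y (d=5) ⇒ NQY; edges |NQ|=1/2, |Y|=5/2
  updated: d(H,NQY)=53/3, d(NQY,O)=64/3, d(NQY,T)=55/3
3. join H+T (d=8) ⇒ HT; edges |H|=4, |T|=4
  updated: d(HT,NQY)=18, d(HT,O)=18
4. join HT+NQY (d=18) ⇒ HNQTY; edges |HT|=5, |NQY|=13/2
  updated: d(HNQTY,O)=20
5. join HNQTY+O (d=20) ⇒ HNOQTY; edges |HNQTY|=1, |O|=10
final tree: (((H:4,T:4):5,((N:2,Q:2):1/2,Y:5/2):13/2):1,O:10)
total length: 75/2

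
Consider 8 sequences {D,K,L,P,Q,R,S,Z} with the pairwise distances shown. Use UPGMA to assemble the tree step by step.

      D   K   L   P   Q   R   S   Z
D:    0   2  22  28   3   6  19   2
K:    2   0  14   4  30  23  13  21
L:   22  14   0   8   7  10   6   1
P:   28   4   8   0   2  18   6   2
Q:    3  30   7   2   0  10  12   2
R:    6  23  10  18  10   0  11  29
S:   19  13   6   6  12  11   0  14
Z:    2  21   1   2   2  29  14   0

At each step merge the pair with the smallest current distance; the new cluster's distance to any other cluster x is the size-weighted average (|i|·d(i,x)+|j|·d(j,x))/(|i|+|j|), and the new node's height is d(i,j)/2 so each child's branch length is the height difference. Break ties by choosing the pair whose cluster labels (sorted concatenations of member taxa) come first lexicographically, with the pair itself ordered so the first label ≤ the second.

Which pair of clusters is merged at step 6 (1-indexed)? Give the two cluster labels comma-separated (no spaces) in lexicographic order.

iteration 1: select L,Z (d=1); attach at lengths (1/2, 1/2); label the merged cluster LZ
  updated: d(D,LZ)=12, d(K,LZ)=35/2, d(LZ,P)=5, d(LZ,Q)=9/2, d(LZ,R)=39/2, d(LZ,S)=10
iteration 2: select D,K (d=2); attach at lengths (1, 1); label the merged cluster DK
  updated: d(DK,LZ)=59/4, d(DK,P)=16, d(DK,Q)=33/2, d(DK,R)=29/2, d(DK,S)=16
iteration 3: select P,Q (d=2); attach at lengths (1, 1); label the merged cluster PQ
  updated: d(DK,PQ)=65/4, d(LZ,PQ)=19/4, d(PQ,R)=14, d(PQ,S)=9
iteration 4: select LZ,PQ (d=19/4); attach at lengths (15/8, 11/8); label the merged cluster LPQZ
  updated: d(DK,LPQZ)=31/2, d(LPQZ,R)=67/4, d(LPQZ,S)=19/2
iteration 5: select LPQZ,S (d=19/2); attach at lengths (19/8, 19/4); label the merged cluster LPQSZ
  updated: d(DK,LPQSZ)=78/5, d(LPQSZ,R)=78/5
iteration 6: select DK,R (d=29/2); attach at lengths (25/4, 29/4); label the merged cluster DKR
  updated: d(DKR,LPQSZ)=78/5
iteration 7: select DKR,LPQSZ (d=78/5); attach at lengths (11/20, 61/20); label the merged cluster DKLPQRSZ
final tree: (((D:1,K:1):25/4,R:29/4):11/20,(((L:1/2,Z:1/2):15/8,(P:1,Q:1):11/8):19/8,S:19/4):61/20)
total length: 1299/40

DK,R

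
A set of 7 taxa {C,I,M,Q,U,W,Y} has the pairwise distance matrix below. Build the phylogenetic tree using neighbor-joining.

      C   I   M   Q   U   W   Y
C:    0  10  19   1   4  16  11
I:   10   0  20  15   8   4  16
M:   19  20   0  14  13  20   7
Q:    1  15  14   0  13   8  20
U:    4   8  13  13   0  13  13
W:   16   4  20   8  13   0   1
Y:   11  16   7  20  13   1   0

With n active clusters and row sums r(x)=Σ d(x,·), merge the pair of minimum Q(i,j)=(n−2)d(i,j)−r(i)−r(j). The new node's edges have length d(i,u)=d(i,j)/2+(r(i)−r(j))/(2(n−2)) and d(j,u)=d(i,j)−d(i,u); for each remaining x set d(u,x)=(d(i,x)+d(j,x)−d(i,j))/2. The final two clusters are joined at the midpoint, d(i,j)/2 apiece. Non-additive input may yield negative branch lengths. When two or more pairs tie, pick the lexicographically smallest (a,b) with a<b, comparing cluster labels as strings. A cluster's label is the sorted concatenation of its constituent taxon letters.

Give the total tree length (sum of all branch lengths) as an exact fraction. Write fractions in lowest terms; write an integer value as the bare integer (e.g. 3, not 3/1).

485/16

iteration 1: select C,Q (d=1, Q=-127); attach at lengths (-1/2, 3/2); label the merged cluster CQ
  updated: d(CQ,I)=12, d(CQ,M)=16, d(CQ,U)=8, d(CQ,W)=23/2, d(CQ,Y)=15
iteration 2: select M,Y (d=7, Q=-100); attach at lengths (13/2, 1/2); label the merged cluster MY
  updated: d(CQ,MY)=12, d(I,MY)=29/2, d(MY,U)=19/2, d(MY,W)=7
iteration 3: select I,W (d=4, Q=-62); attach at lengths (5/2, 3/2); label the merged cluster IW
  updated: d(CQ,IW)=39/4, d(IW,MY)=35/4, d(IW,U)=17/2
iteration 4: select CQ,U (d=8, Q=-159/4); attach at lengths (79/16, 49/16); label the merged cluster CQU
  updated: d(CQU,IW)=41/8, d(CQU,MY)=27/4
iteration 5: select CQU,IW (d=41/8, Q=-165/8); attach at lengths (25/16, 57/16); label the merged cluster CIQUW
  updated: d(CIQUW,MY)=83/16
iteration 6: select CIQUW,MY (d=83/16); attach at lengths (83/32, 83/32); label the merged cluster CIMQUWY
final tree: ((((C:-1/2,Q:3/2):79/16,U:49/16):25/16,(I:5/2,W:3/2):57/16):83/32,(M:13/2,Y:1/2):83/32)
total length: 485/16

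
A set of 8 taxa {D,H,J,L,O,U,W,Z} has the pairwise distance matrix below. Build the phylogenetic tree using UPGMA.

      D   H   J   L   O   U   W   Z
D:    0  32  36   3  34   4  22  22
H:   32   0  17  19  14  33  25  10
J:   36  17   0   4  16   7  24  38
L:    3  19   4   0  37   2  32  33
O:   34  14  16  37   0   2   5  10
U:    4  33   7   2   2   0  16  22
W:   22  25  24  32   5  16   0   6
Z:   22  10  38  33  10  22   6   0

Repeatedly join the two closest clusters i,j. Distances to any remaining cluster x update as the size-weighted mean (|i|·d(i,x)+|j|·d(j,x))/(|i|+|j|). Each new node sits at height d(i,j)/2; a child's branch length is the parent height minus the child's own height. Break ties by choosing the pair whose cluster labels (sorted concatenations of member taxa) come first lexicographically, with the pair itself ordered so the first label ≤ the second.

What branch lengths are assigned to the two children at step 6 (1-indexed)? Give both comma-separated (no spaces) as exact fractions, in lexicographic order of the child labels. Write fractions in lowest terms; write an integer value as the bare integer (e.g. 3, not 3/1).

49/6,25/6

step 1: merge (L,U) at d=2; branch lengths L→1, U→1; new cluster LU
  updated: d(D,LU)=7/2, d(H,LU)=26, d(J,LU)=11/2, d(LU,O)=39/2, d(LU,W)=24, d(LU,Z)=55/2
step 2: merge (D,LU) at d=7/2; branch lengths D→7/4, LU→3/4; new cluster DLU
  updated: d(DLU,H)=28, d(DLU,J)=47/3, d(DLU,O)=73/3, d(DLU,W)=70/3, d(DLU,Z)=77/3
step 3: merge (O,W) at d=5; branch lengths O→5/2, W→5/2; new cluster OW
  updated: d(DLU,OW)=143/6, d(H,OW)=39/2, d(J,OW)=20, d(OW,Z)=8
step 4: merge (OW,Z) at d=8; branch lengths OW→3/2, Z→4; new cluster OWZ
  updated: d(DLU,OWZ)=220/9, d(H,OWZ)=49/3, d(J,OWZ)=26
step 5: merge (DLU,J) at d=47/3; branch lengths DLU→73/12, J→47/6; new cluster DJLU
  updated: d(DJLU,H)=101/4, d(DJLU,OWZ)=149/6
step 6: merge (H,OWZ) at d=49/3; branch lengths H→49/6, OWZ→25/6; new cluster HOWZ
  updated: d(DJLU,HOWZ)=399/16
step 7: merge (DJLU,HOWZ) at d=399/16; branch lengths DJLU→445/96, HOWZ→413/96; new cluster DHJLOUWZ
final tree: (((D:7/4,(L:1,U:1):3/4):73/12,J:47/6):445/96,(H:49/6,((O:5/2,W:5/2):3/2,Z:4):25/6):413/96)
total length: 803/16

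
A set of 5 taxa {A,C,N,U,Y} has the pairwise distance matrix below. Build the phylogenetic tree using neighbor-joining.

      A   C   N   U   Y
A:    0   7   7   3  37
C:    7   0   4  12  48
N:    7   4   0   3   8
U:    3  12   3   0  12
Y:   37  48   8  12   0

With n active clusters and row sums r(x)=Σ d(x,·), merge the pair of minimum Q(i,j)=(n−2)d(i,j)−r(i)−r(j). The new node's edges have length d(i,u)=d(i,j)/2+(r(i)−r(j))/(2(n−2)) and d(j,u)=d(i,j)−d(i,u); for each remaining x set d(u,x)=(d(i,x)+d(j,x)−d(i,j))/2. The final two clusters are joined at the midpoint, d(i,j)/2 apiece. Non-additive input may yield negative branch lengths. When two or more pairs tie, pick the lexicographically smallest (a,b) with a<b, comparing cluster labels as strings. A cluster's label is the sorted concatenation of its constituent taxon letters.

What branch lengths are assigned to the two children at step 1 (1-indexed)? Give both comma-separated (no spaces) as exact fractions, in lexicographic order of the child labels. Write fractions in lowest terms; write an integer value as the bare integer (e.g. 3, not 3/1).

2/3,19/3

step 1: merge (A,C) at d=7, Q=-104; branch lengths A→2/3, C→19/3; new cluster AC
  updated: d(AC,N)=2, d(AC,U)=4, d(AC,Y)=39
step 2: merge (AC,U) at d=4, Q=-56; branch lengths AC→17/2, U→-9/2; new cluster ACU
  updated: d(ACU,N)=1/2, d(ACU,Y)=47/2
step 3: merge (ACU,N) at d=1/2, Q=-32; branch lengths ACU→8, N→-15/2; new cluster ACNU
  updated: d(ACNU,Y)=31/2
step 4: merge (ACNU,Y) at d=31/2; branch lengths ACNU→31/4, Y→31/4; new cluster ACNUY
final tree: ((((A:2/3,C:19/3):17/2,U:-9/2):8,N:-15/2):31/4,Y:31/4)
total length: 27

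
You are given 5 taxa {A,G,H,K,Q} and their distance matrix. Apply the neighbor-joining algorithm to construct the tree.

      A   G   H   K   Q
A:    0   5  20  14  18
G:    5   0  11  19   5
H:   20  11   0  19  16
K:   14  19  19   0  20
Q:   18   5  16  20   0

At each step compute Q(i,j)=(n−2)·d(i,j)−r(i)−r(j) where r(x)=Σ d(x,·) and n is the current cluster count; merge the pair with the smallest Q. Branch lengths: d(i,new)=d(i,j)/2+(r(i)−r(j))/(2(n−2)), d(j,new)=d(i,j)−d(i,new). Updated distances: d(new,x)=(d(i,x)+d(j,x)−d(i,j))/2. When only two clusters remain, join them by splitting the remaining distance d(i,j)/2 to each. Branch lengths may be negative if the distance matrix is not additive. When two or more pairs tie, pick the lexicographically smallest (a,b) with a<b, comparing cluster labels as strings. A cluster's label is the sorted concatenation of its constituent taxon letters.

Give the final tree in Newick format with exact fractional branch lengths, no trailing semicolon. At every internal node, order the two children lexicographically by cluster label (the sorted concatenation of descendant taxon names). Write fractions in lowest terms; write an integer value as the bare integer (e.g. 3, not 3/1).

((((A:9/2,K:19/2):15/4,H:35/4):9/4,G:-1/2):11/4,Q:11/4)

1. join A+K (d=14, Q=-87) ⇒ AK; edges |A|=9/2, |K|=19/2
  updated: d(AK,G)=5, d(AK,H)=25/2, d(AK,Q)=12
2. join AK+H (d=25/2, Q=-44) ⇒ AHK; edges |AK|=15/4, |H|=35/4
  updated: d(AHK,G)=7/4, d(AHK,Q)=31/4
3. join AHK+G (d=7/4, Q=-29/2) ⇒ AGHK; edges |AHK|=9/4, |G|=-1/2
  updated: d(AGHK,Q)=11/2
4. join AGHK+Q (d=11/2) ⇒ AGHKQ; edges |AGHK|=11/4, |Q|=11/4
final tree: ((((A:9/2,K:19/2):15/4,H:35/4):9/4,G:-1/2):11/4,Q:11/4)
total length: 135/4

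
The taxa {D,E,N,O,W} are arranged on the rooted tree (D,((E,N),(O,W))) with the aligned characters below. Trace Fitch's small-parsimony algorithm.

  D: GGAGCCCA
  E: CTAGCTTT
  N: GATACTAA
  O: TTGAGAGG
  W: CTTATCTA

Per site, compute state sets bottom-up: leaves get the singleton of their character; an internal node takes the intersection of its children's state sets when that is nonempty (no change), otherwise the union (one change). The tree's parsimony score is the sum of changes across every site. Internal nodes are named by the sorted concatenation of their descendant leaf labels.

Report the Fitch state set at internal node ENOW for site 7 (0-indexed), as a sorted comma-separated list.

site 0, node EN: E={C} ∪ N={G} → {C,G} (+1)
site 0, node OW: O={T} ∪ W={C} → {C,T} (+1)
site 0, node ENOW: EN={C,G} ∩ OW={C,T} → {C} (+0)
site 0, node DENOW: D={G} ∪ ENOW={C} → {C,G} (+1)
site 1, node EN: E={T} ∪ N={A} → {A,T} (+1)
site 1, node OW: O={T} ∩ W={T} → {T} (+0)
site 1, node ENOW: EN={A,T} ∩ OW={T} → {T} (+0)
site 1, node DENOW: D={G} ∪ ENOW={T} → {G,T} (+1)
site 2, node EN: E={A} ∪ N={T} → {A,T} (+1)
site 2, node OW: O={G} ∪ W={T} → {G,T} (+1)
site 2, node ENOW: EN={A,T} ∩ OW={G,T} → {T} (+0)
site 2, node DENOW: D={A} ∪ ENOW={T} → {A,T} (+1)
site 3, node EN: E={G} ∪ N={A} → {A,G} (+1)
site 3, node OW: O={A} ∩ W={A} → {A} (+0)
site 3, node ENOW: EN={A,G} ∩ OW={A} → {A} (+0)
site 3, node DENOW: D={G} ∪ ENOW={A} → {A,G} (+1)
site 4, node EN: E={C} ∩ N={C} → {C} (+0)
site 4, node OW: O={G} ∪ W={T} → {G,T} (+1)
site 4, node ENOW: EN={C} ∪ OW={G,T} → {C,G,T} (+1)
site 4, node DENOW: D={C} ∩ ENOW={C,G,T} → {C} (+0)
site 5, node EN: E={T} ∩ N={T} → {T} (+0)
site 5, node OW: O={A} ∪ W={C} → {A,C} (+1)
site 5, node ENOW: EN={T} ∪ OW={A,C} → {A,C,T} (+1)
site 5, node DENOW: D={C} ∩ ENOW={A,C,T} → {C} (+0)
site 6, node EN: E={T} ∪ N={A} → {A,T} (+1)
site 6, node OW: O={G} ∪ W={T} → {G,T} (+1)
site 6, node ENOW: EN={A,T} ∩ OW={G,T} → {T} (+0)
site 6, node DENOW: D={C} ∪ ENOW={T} → {C,T} (+1)
site 7, node EN: E={T} ∪ N={A} → {A,T} (+1)
site 7, node OW: O={G} ∪ W={A} → {A,G} (+1)
site 7, node ENOW: EN={A,T} ∩ OW={A,G} → {A} (+0)
site 7, node DENOW: D={A} ∩ ENOW={A} → {A} (+0)
per-site changes: [3, 2, 3, 2, 2, 2, 3, 2]; total = 19

A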